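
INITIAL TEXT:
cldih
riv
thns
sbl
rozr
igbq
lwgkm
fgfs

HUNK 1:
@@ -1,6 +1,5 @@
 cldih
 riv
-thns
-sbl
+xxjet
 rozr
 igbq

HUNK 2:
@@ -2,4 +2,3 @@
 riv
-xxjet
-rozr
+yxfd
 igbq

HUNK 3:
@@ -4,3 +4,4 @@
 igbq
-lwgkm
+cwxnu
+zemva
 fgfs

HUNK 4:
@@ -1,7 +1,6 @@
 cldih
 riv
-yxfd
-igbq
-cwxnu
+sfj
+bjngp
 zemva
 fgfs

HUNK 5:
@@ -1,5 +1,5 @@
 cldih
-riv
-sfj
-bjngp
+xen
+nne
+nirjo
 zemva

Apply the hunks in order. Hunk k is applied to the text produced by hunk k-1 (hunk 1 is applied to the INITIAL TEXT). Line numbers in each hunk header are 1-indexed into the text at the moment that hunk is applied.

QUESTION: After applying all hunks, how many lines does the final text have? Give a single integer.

Answer: 6

Derivation:
Hunk 1: at line 1 remove [thns,sbl] add [xxjet] -> 7 lines: cldih riv xxjet rozr igbq lwgkm fgfs
Hunk 2: at line 2 remove [xxjet,rozr] add [yxfd] -> 6 lines: cldih riv yxfd igbq lwgkm fgfs
Hunk 3: at line 4 remove [lwgkm] add [cwxnu,zemva] -> 7 lines: cldih riv yxfd igbq cwxnu zemva fgfs
Hunk 4: at line 1 remove [yxfd,igbq,cwxnu] add [sfj,bjngp] -> 6 lines: cldih riv sfj bjngp zemva fgfs
Hunk 5: at line 1 remove [riv,sfj,bjngp] add [xen,nne,nirjo] -> 6 lines: cldih xen nne nirjo zemva fgfs
Final line count: 6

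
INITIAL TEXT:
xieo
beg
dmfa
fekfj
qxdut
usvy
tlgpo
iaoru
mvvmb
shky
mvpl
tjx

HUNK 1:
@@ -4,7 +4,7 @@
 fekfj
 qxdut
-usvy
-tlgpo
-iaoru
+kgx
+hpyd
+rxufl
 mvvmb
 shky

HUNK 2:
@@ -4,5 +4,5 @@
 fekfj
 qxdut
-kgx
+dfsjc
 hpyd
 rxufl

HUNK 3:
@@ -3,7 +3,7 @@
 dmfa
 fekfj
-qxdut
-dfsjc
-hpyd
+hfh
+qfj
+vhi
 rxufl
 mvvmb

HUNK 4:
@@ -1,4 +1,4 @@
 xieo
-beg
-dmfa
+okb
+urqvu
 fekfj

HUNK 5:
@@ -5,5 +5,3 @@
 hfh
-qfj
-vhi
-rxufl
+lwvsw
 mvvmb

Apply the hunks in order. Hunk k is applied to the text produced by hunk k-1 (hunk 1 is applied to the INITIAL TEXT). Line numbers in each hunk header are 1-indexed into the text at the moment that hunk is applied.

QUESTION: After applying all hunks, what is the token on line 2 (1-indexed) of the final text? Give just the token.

Answer: okb

Derivation:
Hunk 1: at line 4 remove [usvy,tlgpo,iaoru] add [kgx,hpyd,rxufl] -> 12 lines: xieo beg dmfa fekfj qxdut kgx hpyd rxufl mvvmb shky mvpl tjx
Hunk 2: at line 4 remove [kgx] add [dfsjc] -> 12 lines: xieo beg dmfa fekfj qxdut dfsjc hpyd rxufl mvvmb shky mvpl tjx
Hunk 3: at line 3 remove [qxdut,dfsjc,hpyd] add [hfh,qfj,vhi] -> 12 lines: xieo beg dmfa fekfj hfh qfj vhi rxufl mvvmb shky mvpl tjx
Hunk 4: at line 1 remove [beg,dmfa] add [okb,urqvu] -> 12 lines: xieo okb urqvu fekfj hfh qfj vhi rxufl mvvmb shky mvpl tjx
Hunk 5: at line 5 remove [qfj,vhi,rxufl] add [lwvsw] -> 10 lines: xieo okb urqvu fekfj hfh lwvsw mvvmb shky mvpl tjx
Final line 2: okb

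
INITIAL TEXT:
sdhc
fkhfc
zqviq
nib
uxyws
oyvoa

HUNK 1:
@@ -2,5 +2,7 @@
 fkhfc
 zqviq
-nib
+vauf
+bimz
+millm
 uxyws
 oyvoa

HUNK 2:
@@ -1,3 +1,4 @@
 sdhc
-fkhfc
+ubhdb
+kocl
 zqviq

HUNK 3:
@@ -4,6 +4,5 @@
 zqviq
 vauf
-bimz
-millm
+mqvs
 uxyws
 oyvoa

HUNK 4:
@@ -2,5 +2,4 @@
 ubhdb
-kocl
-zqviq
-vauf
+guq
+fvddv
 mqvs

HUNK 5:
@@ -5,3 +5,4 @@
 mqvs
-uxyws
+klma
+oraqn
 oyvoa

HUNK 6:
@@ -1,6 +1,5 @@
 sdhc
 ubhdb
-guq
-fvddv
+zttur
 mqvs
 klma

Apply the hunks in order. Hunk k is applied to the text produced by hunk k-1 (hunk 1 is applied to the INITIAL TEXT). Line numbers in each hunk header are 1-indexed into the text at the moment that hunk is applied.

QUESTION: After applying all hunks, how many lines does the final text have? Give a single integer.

Answer: 7

Derivation:
Hunk 1: at line 2 remove [nib] add [vauf,bimz,millm] -> 8 lines: sdhc fkhfc zqviq vauf bimz millm uxyws oyvoa
Hunk 2: at line 1 remove [fkhfc] add [ubhdb,kocl] -> 9 lines: sdhc ubhdb kocl zqviq vauf bimz millm uxyws oyvoa
Hunk 3: at line 4 remove [bimz,millm] add [mqvs] -> 8 lines: sdhc ubhdb kocl zqviq vauf mqvs uxyws oyvoa
Hunk 4: at line 2 remove [kocl,zqviq,vauf] add [guq,fvddv] -> 7 lines: sdhc ubhdb guq fvddv mqvs uxyws oyvoa
Hunk 5: at line 5 remove [uxyws] add [klma,oraqn] -> 8 lines: sdhc ubhdb guq fvddv mqvs klma oraqn oyvoa
Hunk 6: at line 1 remove [guq,fvddv] add [zttur] -> 7 lines: sdhc ubhdb zttur mqvs klma oraqn oyvoa
Final line count: 7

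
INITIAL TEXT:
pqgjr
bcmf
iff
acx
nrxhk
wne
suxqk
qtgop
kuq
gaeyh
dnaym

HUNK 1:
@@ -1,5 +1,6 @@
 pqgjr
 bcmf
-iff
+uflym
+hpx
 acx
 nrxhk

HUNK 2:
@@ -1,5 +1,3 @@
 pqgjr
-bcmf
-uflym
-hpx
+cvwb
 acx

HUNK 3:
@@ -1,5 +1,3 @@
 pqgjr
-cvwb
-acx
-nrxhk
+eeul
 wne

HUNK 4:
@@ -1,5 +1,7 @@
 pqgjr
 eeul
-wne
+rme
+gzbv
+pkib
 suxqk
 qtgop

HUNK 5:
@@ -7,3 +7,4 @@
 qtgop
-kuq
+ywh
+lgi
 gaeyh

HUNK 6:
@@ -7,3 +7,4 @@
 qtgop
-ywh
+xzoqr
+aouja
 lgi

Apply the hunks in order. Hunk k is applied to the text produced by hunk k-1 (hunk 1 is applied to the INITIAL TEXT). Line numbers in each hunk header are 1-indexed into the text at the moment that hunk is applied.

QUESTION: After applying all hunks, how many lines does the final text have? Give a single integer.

Answer: 12

Derivation:
Hunk 1: at line 1 remove [iff] add [uflym,hpx] -> 12 lines: pqgjr bcmf uflym hpx acx nrxhk wne suxqk qtgop kuq gaeyh dnaym
Hunk 2: at line 1 remove [bcmf,uflym,hpx] add [cvwb] -> 10 lines: pqgjr cvwb acx nrxhk wne suxqk qtgop kuq gaeyh dnaym
Hunk 3: at line 1 remove [cvwb,acx,nrxhk] add [eeul] -> 8 lines: pqgjr eeul wne suxqk qtgop kuq gaeyh dnaym
Hunk 4: at line 1 remove [wne] add [rme,gzbv,pkib] -> 10 lines: pqgjr eeul rme gzbv pkib suxqk qtgop kuq gaeyh dnaym
Hunk 5: at line 7 remove [kuq] add [ywh,lgi] -> 11 lines: pqgjr eeul rme gzbv pkib suxqk qtgop ywh lgi gaeyh dnaym
Hunk 6: at line 7 remove [ywh] add [xzoqr,aouja] -> 12 lines: pqgjr eeul rme gzbv pkib suxqk qtgop xzoqr aouja lgi gaeyh dnaym
Final line count: 12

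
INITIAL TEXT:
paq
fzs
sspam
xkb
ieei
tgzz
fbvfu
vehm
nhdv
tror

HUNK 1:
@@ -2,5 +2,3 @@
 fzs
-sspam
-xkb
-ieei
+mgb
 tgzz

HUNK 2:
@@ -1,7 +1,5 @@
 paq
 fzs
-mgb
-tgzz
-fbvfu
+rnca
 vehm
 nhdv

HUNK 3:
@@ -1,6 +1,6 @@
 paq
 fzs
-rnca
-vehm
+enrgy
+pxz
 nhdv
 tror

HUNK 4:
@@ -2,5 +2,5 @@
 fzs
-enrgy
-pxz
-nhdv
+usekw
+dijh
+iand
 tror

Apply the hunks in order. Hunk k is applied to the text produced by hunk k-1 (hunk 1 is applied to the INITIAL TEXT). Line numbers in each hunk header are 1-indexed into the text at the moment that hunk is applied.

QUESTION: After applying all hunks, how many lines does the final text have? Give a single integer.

Answer: 6

Derivation:
Hunk 1: at line 2 remove [sspam,xkb,ieei] add [mgb] -> 8 lines: paq fzs mgb tgzz fbvfu vehm nhdv tror
Hunk 2: at line 1 remove [mgb,tgzz,fbvfu] add [rnca] -> 6 lines: paq fzs rnca vehm nhdv tror
Hunk 3: at line 1 remove [rnca,vehm] add [enrgy,pxz] -> 6 lines: paq fzs enrgy pxz nhdv tror
Hunk 4: at line 2 remove [enrgy,pxz,nhdv] add [usekw,dijh,iand] -> 6 lines: paq fzs usekw dijh iand tror
Final line count: 6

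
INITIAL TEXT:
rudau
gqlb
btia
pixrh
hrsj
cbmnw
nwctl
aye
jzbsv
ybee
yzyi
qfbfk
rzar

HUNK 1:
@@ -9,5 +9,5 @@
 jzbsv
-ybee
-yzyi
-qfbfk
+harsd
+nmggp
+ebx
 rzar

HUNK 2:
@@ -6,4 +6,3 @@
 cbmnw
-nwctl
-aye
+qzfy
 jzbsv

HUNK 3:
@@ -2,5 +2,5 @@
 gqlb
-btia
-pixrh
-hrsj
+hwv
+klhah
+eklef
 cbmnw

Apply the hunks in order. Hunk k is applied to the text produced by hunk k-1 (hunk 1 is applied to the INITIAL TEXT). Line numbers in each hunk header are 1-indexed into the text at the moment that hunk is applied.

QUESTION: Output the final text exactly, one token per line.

Hunk 1: at line 9 remove [ybee,yzyi,qfbfk] add [harsd,nmggp,ebx] -> 13 lines: rudau gqlb btia pixrh hrsj cbmnw nwctl aye jzbsv harsd nmggp ebx rzar
Hunk 2: at line 6 remove [nwctl,aye] add [qzfy] -> 12 lines: rudau gqlb btia pixrh hrsj cbmnw qzfy jzbsv harsd nmggp ebx rzar
Hunk 3: at line 2 remove [btia,pixrh,hrsj] add [hwv,klhah,eklef] -> 12 lines: rudau gqlb hwv klhah eklef cbmnw qzfy jzbsv harsd nmggp ebx rzar

Answer: rudau
gqlb
hwv
klhah
eklef
cbmnw
qzfy
jzbsv
harsd
nmggp
ebx
rzar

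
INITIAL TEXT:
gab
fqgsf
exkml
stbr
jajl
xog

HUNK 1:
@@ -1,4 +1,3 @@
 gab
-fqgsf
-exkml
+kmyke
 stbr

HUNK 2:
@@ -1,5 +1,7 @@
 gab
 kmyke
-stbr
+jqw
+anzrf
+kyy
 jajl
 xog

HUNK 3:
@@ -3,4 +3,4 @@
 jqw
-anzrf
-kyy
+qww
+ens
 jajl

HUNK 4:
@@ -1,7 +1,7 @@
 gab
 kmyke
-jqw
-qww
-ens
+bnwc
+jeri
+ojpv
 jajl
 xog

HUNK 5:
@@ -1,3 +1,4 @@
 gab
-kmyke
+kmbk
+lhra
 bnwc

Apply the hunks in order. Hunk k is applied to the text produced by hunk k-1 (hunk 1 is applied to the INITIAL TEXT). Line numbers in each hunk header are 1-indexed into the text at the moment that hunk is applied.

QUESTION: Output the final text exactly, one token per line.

Answer: gab
kmbk
lhra
bnwc
jeri
ojpv
jajl
xog

Derivation:
Hunk 1: at line 1 remove [fqgsf,exkml] add [kmyke] -> 5 lines: gab kmyke stbr jajl xog
Hunk 2: at line 1 remove [stbr] add [jqw,anzrf,kyy] -> 7 lines: gab kmyke jqw anzrf kyy jajl xog
Hunk 3: at line 3 remove [anzrf,kyy] add [qww,ens] -> 7 lines: gab kmyke jqw qww ens jajl xog
Hunk 4: at line 1 remove [jqw,qww,ens] add [bnwc,jeri,ojpv] -> 7 lines: gab kmyke bnwc jeri ojpv jajl xog
Hunk 5: at line 1 remove [kmyke] add [kmbk,lhra] -> 8 lines: gab kmbk lhra bnwc jeri ojpv jajl xog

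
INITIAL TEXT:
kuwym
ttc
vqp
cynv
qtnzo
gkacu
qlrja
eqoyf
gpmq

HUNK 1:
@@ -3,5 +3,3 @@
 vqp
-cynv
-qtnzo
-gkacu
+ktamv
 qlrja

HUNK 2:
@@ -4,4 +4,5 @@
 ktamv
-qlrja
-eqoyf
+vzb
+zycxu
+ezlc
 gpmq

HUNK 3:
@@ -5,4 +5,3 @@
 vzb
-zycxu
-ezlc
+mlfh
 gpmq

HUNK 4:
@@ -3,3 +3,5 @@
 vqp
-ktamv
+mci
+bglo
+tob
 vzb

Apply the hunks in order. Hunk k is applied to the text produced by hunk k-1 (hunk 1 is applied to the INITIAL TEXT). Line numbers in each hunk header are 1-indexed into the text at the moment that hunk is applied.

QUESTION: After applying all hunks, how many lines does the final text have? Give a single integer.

Hunk 1: at line 3 remove [cynv,qtnzo,gkacu] add [ktamv] -> 7 lines: kuwym ttc vqp ktamv qlrja eqoyf gpmq
Hunk 2: at line 4 remove [qlrja,eqoyf] add [vzb,zycxu,ezlc] -> 8 lines: kuwym ttc vqp ktamv vzb zycxu ezlc gpmq
Hunk 3: at line 5 remove [zycxu,ezlc] add [mlfh] -> 7 lines: kuwym ttc vqp ktamv vzb mlfh gpmq
Hunk 4: at line 3 remove [ktamv] add [mci,bglo,tob] -> 9 lines: kuwym ttc vqp mci bglo tob vzb mlfh gpmq
Final line count: 9

Answer: 9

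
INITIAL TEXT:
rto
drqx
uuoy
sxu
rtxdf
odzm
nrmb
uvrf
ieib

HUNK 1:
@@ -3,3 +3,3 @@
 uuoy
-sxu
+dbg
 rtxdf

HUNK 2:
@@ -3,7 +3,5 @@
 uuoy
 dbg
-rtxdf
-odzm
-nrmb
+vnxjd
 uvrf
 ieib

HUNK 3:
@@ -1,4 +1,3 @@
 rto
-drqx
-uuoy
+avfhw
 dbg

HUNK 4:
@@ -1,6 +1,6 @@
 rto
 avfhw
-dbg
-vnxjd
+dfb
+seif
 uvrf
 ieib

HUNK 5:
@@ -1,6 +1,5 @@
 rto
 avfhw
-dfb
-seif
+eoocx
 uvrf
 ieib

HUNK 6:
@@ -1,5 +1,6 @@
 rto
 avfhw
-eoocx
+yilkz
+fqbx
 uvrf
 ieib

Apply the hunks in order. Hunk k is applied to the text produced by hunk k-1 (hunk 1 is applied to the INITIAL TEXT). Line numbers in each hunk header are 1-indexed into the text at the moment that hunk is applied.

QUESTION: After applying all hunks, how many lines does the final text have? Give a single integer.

Answer: 6

Derivation:
Hunk 1: at line 3 remove [sxu] add [dbg] -> 9 lines: rto drqx uuoy dbg rtxdf odzm nrmb uvrf ieib
Hunk 2: at line 3 remove [rtxdf,odzm,nrmb] add [vnxjd] -> 7 lines: rto drqx uuoy dbg vnxjd uvrf ieib
Hunk 3: at line 1 remove [drqx,uuoy] add [avfhw] -> 6 lines: rto avfhw dbg vnxjd uvrf ieib
Hunk 4: at line 1 remove [dbg,vnxjd] add [dfb,seif] -> 6 lines: rto avfhw dfb seif uvrf ieib
Hunk 5: at line 1 remove [dfb,seif] add [eoocx] -> 5 lines: rto avfhw eoocx uvrf ieib
Hunk 6: at line 1 remove [eoocx] add [yilkz,fqbx] -> 6 lines: rto avfhw yilkz fqbx uvrf ieib
Final line count: 6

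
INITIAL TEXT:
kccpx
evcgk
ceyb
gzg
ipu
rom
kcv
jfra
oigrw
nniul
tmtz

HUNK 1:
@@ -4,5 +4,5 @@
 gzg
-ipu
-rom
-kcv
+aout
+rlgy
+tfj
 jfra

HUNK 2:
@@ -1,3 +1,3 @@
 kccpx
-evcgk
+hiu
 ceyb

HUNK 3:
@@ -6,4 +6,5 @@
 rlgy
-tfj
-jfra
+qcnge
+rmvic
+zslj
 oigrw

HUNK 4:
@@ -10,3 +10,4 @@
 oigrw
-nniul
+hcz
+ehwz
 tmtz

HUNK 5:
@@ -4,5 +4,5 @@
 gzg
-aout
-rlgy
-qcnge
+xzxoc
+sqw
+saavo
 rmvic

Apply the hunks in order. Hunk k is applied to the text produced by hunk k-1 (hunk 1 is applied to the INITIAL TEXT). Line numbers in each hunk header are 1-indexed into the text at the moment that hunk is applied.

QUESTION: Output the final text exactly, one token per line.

Answer: kccpx
hiu
ceyb
gzg
xzxoc
sqw
saavo
rmvic
zslj
oigrw
hcz
ehwz
tmtz

Derivation:
Hunk 1: at line 4 remove [ipu,rom,kcv] add [aout,rlgy,tfj] -> 11 lines: kccpx evcgk ceyb gzg aout rlgy tfj jfra oigrw nniul tmtz
Hunk 2: at line 1 remove [evcgk] add [hiu] -> 11 lines: kccpx hiu ceyb gzg aout rlgy tfj jfra oigrw nniul tmtz
Hunk 3: at line 6 remove [tfj,jfra] add [qcnge,rmvic,zslj] -> 12 lines: kccpx hiu ceyb gzg aout rlgy qcnge rmvic zslj oigrw nniul tmtz
Hunk 4: at line 10 remove [nniul] add [hcz,ehwz] -> 13 lines: kccpx hiu ceyb gzg aout rlgy qcnge rmvic zslj oigrw hcz ehwz tmtz
Hunk 5: at line 4 remove [aout,rlgy,qcnge] add [xzxoc,sqw,saavo] -> 13 lines: kccpx hiu ceyb gzg xzxoc sqw saavo rmvic zslj oigrw hcz ehwz tmtz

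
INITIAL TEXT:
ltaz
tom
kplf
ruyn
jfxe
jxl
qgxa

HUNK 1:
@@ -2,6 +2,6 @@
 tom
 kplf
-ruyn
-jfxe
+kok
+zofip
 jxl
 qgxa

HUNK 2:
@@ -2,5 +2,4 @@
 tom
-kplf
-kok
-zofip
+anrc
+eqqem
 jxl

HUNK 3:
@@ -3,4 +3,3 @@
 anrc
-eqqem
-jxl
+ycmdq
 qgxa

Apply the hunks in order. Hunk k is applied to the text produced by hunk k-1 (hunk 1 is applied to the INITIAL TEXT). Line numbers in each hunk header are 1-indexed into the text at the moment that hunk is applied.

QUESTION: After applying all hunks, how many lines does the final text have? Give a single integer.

Answer: 5

Derivation:
Hunk 1: at line 2 remove [ruyn,jfxe] add [kok,zofip] -> 7 lines: ltaz tom kplf kok zofip jxl qgxa
Hunk 2: at line 2 remove [kplf,kok,zofip] add [anrc,eqqem] -> 6 lines: ltaz tom anrc eqqem jxl qgxa
Hunk 3: at line 3 remove [eqqem,jxl] add [ycmdq] -> 5 lines: ltaz tom anrc ycmdq qgxa
Final line count: 5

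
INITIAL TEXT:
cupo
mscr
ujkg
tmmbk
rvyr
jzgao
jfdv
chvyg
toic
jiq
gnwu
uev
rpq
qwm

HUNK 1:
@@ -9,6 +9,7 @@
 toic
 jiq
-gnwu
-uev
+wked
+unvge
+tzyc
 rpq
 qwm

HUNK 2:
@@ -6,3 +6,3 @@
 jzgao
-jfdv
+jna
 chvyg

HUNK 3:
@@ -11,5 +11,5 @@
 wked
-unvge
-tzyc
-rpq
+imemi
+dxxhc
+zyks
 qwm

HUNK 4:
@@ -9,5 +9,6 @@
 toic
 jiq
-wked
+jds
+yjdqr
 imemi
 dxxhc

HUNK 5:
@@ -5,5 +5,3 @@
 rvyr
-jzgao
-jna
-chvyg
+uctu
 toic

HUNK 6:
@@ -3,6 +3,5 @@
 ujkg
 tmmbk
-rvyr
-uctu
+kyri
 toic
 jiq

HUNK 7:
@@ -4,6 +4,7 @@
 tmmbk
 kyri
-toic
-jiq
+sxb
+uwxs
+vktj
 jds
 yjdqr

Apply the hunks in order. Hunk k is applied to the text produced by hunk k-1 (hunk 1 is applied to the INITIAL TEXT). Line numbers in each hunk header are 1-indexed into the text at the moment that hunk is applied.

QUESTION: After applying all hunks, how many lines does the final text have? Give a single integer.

Hunk 1: at line 9 remove [gnwu,uev] add [wked,unvge,tzyc] -> 15 lines: cupo mscr ujkg tmmbk rvyr jzgao jfdv chvyg toic jiq wked unvge tzyc rpq qwm
Hunk 2: at line 6 remove [jfdv] add [jna] -> 15 lines: cupo mscr ujkg tmmbk rvyr jzgao jna chvyg toic jiq wked unvge tzyc rpq qwm
Hunk 3: at line 11 remove [unvge,tzyc,rpq] add [imemi,dxxhc,zyks] -> 15 lines: cupo mscr ujkg tmmbk rvyr jzgao jna chvyg toic jiq wked imemi dxxhc zyks qwm
Hunk 4: at line 9 remove [wked] add [jds,yjdqr] -> 16 lines: cupo mscr ujkg tmmbk rvyr jzgao jna chvyg toic jiq jds yjdqr imemi dxxhc zyks qwm
Hunk 5: at line 5 remove [jzgao,jna,chvyg] add [uctu] -> 14 lines: cupo mscr ujkg tmmbk rvyr uctu toic jiq jds yjdqr imemi dxxhc zyks qwm
Hunk 6: at line 3 remove [rvyr,uctu] add [kyri] -> 13 lines: cupo mscr ujkg tmmbk kyri toic jiq jds yjdqr imemi dxxhc zyks qwm
Hunk 7: at line 4 remove [toic,jiq] add [sxb,uwxs,vktj] -> 14 lines: cupo mscr ujkg tmmbk kyri sxb uwxs vktj jds yjdqr imemi dxxhc zyks qwm
Final line count: 14

Answer: 14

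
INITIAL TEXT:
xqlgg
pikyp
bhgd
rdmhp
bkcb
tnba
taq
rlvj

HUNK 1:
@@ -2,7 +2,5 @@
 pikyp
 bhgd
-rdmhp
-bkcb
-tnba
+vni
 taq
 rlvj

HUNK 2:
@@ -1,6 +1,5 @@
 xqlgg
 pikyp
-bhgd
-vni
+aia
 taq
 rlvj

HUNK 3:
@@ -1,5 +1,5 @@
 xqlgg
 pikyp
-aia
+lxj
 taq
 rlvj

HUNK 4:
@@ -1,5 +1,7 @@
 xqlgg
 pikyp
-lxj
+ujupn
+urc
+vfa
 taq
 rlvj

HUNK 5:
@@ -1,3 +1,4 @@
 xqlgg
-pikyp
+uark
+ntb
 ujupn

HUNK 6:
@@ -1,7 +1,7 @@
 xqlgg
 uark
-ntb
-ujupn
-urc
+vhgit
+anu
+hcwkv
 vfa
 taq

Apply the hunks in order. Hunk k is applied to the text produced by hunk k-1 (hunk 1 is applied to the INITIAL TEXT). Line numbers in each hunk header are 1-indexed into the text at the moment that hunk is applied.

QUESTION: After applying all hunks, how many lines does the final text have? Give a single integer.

Hunk 1: at line 2 remove [rdmhp,bkcb,tnba] add [vni] -> 6 lines: xqlgg pikyp bhgd vni taq rlvj
Hunk 2: at line 1 remove [bhgd,vni] add [aia] -> 5 lines: xqlgg pikyp aia taq rlvj
Hunk 3: at line 1 remove [aia] add [lxj] -> 5 lines: xqlgg pikyp lxj taq rlvj
Hunk 4: at line 1 remove [lxj] add [ujupn,urc,vfa] -> 7 lines: xqlgg pikyp ujupn urc vfa taq rlvj
Hunk 5: at line 1 remove [pikyp] add [uark,ntb] -> 8 lines: xqlgg uark ntb ujupn urc vfa taq rlvj
Hunk 6: at line 1 remove [ntb,ujupn,urc] add [vhgit,anu,hcwkv] -> 8 lines: xqlgg uark vhgit anu hcwkv vfa taq rlvj
Final line count: 8

Answer: 8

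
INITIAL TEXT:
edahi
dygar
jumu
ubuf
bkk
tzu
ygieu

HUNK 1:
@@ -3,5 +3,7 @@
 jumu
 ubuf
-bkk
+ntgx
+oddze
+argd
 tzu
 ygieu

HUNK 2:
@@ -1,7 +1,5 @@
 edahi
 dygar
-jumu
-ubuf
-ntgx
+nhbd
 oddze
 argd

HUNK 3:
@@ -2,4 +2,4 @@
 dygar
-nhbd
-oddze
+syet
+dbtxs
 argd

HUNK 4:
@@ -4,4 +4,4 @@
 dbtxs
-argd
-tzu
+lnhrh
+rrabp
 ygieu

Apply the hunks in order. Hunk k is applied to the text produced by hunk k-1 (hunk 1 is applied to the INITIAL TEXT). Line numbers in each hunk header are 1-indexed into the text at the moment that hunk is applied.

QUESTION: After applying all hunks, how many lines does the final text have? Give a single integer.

Answer: 7

Derivation:
Hunk 1: at line 3 remove [bkk] add [ntgx,oddze,argd] -> 9 lines: edahi dygar jumu ubuf ntgx oddze argd tzu ygieu
Hunk 2: at line 1 remove [jumu,ubuf,ntgx] add [nhbd] -> 7 lines: edahi dygar nhbd oddze argd tzu ygieu
Hunk 3: at line 2 remove [nhbd,oddze] add [syet,dbtxs] -> 7 lines: edahi dygar syet dbtxs argd tzu ygieu
Hunk 4: at line 4 remove [argd,tzu] add [lnhrh,rrabp] -> 7 lines: edahi dygar syet dbtxs lnhrh rrabp ygieu
Final line count: 7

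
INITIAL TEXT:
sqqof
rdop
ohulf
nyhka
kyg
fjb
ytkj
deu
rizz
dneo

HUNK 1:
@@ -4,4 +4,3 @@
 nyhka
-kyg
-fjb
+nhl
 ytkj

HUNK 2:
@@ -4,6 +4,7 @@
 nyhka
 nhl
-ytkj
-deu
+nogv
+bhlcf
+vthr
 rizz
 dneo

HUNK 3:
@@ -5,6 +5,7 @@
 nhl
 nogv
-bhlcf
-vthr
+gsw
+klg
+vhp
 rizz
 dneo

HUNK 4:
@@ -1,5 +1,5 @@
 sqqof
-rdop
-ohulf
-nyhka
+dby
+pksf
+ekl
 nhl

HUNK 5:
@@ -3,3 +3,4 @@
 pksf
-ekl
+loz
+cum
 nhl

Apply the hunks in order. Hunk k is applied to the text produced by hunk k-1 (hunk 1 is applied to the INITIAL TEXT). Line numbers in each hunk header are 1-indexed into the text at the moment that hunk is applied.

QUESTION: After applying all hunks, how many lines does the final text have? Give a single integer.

Hunk 1: at line 4 remove [kyg,fjb] add [nhl] -> 9 lines: sqqof rdop ohulf nyhka nhl ytkj deu rizz dneo
Hunk 2: at line 4 remove [ytkj,deu] add [nogv,bhlcf,vthr] -> 10 lines: sqqof rdop ohulf nyhka nhl nogv bhlcf vthr rizz dneo
Hunk 3: at line 5 remove [bhlcf,vthr] add [gsw,klg,vhp] -> 11 lines: sqqof rdop ohulf nyhka nhl nogv gsw klg vhp rizz dneo
Hunk 4: at line 1 remove [rdop,ohulf,nyhka] add [dby,pksf,ekl] -> 11 lines: sqqof dby pksf ekl nhl nogv gsw klg vhp rizz dneo
Hunk 5: at line 3 remove [ekl] add [loz,cum] -> 12 lines: sqqof dby pksf loz cum nhl nogv gsw klg vhp rizz dneo
Final line count: 12

Answer: 12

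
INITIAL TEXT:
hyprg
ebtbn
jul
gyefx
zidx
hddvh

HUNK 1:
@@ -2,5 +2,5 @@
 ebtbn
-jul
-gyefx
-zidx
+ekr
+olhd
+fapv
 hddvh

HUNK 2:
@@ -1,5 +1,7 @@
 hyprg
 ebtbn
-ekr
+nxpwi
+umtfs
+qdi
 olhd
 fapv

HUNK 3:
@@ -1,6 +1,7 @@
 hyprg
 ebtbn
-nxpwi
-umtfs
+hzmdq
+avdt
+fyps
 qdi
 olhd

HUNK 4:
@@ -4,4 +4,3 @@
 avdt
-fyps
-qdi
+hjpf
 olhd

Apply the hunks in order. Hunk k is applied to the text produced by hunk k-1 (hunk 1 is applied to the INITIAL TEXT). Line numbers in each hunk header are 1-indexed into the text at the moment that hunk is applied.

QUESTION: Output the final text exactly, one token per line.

Answer: hyprg
ebtbn
hzmdq
avdt
hjpf
olhd
fapv
hddvh

Derivation:
Hunk 1: at line 2 remove [jul,gyefx,zidx] add [ekr,olhd,fapv] -> 6 lines: hyprg ebtbn ekr olhd fapv hddvh
Hunk 2: at line 1 remove [ekr] add [nxpwi,umtfs,qdi] -> 8 lines: hyprg ebtbn nxpwi umtfs qdi olhd fapv hddvh
Hunk 3: at line 1 remove [nxpwi,umtfs] add [hzmdq,avdt,fyps] -> 9 lines: hyprg ebtbn hzmdq avdt fyps qdi olhd fapv hddvh
Hunk 4: at line 4 remove [fyps,qdi] add [hjpf] -> 8 lines: hyprg ebtbn hzmdq avdt hjpf olhd fapv hddvh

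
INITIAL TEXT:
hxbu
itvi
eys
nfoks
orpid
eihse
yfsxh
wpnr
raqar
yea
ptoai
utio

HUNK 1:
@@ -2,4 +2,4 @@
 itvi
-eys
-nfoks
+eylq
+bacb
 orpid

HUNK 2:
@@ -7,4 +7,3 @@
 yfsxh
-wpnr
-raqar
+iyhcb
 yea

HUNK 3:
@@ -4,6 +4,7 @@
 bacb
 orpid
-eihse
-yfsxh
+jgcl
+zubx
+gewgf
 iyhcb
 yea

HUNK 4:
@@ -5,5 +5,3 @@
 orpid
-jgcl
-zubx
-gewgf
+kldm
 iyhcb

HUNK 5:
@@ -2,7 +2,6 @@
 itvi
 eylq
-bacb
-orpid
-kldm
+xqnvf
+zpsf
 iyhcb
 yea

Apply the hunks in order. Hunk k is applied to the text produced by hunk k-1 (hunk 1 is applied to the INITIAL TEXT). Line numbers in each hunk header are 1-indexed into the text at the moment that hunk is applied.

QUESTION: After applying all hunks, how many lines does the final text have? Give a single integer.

Hunk 1: at line 2 remove [eys,nfoks] add [eylq,bacb] -> 12 lines: hxbu itvi eylq bacb orpid eihse yfsxh wpnr raqar yea ptoai utio
Hunk 2: at line 7 remove [wpnr,raqar] add [iyhcb] -> 11 lines: hxbu itvi eylq bacb orpid eihse yfsxh iyhcb yea ptoai utio
Hunk 3: at line 4 remove [eihse,yfsxh] add [jgcl,zubx,gewgf] -> 12 lines: hxbu itvi eylq bacb orpid jgcl zubx gewgf iyhcb yea ptoai utio
Hunk 4: at line 5 remove [jgcl,zubx,gewgf] add [kldm] -> 10 lines: hxbu itvi eylq bacb orpid kldm iyhcb yea ptoai utio
Hunk 5: at line 2 remove [bacb,orpid,kldm] add [xqnvf,zpsf] -> 9 lines: hxbu itvi eylq xqnvf zpsf iyhcb yea ptoai utio
Final line count: 9

Answer: 9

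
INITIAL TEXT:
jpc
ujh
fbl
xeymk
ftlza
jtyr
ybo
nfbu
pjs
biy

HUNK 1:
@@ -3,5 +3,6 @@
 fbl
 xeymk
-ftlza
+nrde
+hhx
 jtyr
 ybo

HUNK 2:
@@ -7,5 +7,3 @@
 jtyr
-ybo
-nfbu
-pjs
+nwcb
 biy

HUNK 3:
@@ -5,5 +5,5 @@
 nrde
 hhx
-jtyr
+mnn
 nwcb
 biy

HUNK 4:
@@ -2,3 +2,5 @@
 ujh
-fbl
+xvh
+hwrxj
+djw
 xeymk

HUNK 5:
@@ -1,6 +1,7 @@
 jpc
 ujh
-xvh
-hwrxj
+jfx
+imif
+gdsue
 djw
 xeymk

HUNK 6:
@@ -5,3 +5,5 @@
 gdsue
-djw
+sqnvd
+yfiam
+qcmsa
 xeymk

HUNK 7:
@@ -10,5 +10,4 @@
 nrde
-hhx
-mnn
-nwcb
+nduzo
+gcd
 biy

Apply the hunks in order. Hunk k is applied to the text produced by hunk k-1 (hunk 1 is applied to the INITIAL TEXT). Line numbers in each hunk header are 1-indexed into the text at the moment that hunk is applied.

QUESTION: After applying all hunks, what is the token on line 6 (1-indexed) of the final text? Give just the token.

Answer: sqnvd

Derivation:
Hunk 1: at line 3 remove [ftlza] add [nrde,hhx] -> 11 lines: jpc ujh fbl xeymk nrde hhx jtyr ybo nfbu pjs biy
Hunk 2: at line 7 remove [ybo,nfbu,pjs] add [nwcb] -> 9 lines: jpc ujh fbl xeymk nrde hhx jtyr nwcb biy
Hunk 3: at line 5 remove [jtyr] add [mnn] -> 9 lines: jpc ujh fbl xeymk nrde hhx mnn nwcb biy
Hunk 4: at line 2 remove [fbl] add [xvh,hwrxj,djw] -> 11 lines: jpc ujh xvh hwrxj djw xeymk nrde hhx mnn nwcb biy
Hunk 5: at line 1 remove [xvh,hwrxj] add [jfx,imif,gdsue] -> 12 lines: jpc ujh jfx imif gdsue djw xeymk nrde hhx mnn nwcb biy
Hunk 6: at line 5 remove [djw] add [sqnvd,yfiam,qcmsa] -> 14 lines: jpc ujh jfx imif gdsue sqnvd yfiam qcmsa xeymk nrde hhx mnn nwcb biy
Hunk 7: at line 10 remove [hhx,mnn,nwcb] add [nduzo,gcd] -> 13 lines: jpc ujh jfx imif gdsue sqnvd yfiam qcmsa xeymk nrde nduzo gcd biy
Final line 6: sqnvd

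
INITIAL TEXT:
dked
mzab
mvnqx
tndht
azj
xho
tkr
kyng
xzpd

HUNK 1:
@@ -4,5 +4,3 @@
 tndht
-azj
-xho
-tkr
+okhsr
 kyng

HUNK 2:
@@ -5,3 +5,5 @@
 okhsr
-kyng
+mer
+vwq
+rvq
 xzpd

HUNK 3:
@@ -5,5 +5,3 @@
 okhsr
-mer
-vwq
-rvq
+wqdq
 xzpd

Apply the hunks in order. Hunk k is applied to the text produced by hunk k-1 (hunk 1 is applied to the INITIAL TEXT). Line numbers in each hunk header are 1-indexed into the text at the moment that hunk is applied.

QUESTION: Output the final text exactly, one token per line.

Hunk 1: at line 4 remove [azj,xho,tkr] add [okhsr] -> 7 lines: dked mzab mvnqx tndht okhsr kyng xzpd
Hunk 2: at line 5 remove [kyng] add [mer,vwq,rvq] -> 9 lines: dked mzab mvnqx tndht okhsr mer vwq rvq xzpd
Hunk 3: at line 5 remove [mer,vwq,rvq] add [wqdq] -> 7 lines: dked mzab mvnqx tndht okhsr wqdq xzpd

Answer: dked
mzab
mvnqx
tndht
okhsr
wqdq
xzpd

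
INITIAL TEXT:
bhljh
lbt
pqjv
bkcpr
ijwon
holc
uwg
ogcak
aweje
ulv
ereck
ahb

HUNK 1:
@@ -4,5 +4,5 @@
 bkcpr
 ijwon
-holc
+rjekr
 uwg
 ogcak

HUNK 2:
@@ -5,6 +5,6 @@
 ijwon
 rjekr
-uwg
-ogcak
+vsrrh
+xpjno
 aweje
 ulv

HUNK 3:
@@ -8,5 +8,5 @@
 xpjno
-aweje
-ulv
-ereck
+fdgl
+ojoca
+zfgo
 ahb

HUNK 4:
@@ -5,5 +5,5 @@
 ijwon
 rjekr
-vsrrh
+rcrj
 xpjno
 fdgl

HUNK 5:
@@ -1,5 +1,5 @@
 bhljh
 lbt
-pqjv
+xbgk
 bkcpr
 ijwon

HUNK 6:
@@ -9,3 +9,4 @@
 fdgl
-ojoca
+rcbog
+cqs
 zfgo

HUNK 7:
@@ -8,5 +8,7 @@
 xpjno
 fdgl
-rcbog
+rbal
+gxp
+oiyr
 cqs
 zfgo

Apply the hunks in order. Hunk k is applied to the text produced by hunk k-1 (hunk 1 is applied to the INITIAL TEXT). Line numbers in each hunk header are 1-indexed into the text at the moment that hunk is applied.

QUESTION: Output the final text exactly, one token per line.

Answer: bhljh
lbt
xbgk
bkcpr
ijwon
rjekr
rcrj
xpjno
fdgl
rbal
gxp
oiyr
cqs
zfgo
ahb

Derivation:
Hunk 1: at line 4 remove [holc] add [rjekr] -> 12 lines: bhljh lbt pqjv bkcpr ijwon rjekr uwg ogcak aweje ulv ereck ahb
Hunk 2: at line 5 remove [uwg,ogcak] add [vsrrh,xpjno] -> 12 lines: bhljh lbt pqjv bkcpr ijwon rjekr vsrrh xpjno aweje ulv ereck ahb
Hunk 3: at line 8 remove [aweje,ulv,ereck] add [fdgl,ojoca,zfgo] -> 12 lines: bhljh lbt pqjv bkcpr ijwon rjekr vsrrh xpjno fdgl ojoca zfgo ahb
Hunk 4: at line 5 remove [vsrrh] add [rcrj] -> 12 lines: bhljh lbt pqjv bkcpr ijwon rjekr rcrj xpjno fdgl ojoca zfgo ahb
Hunk 5: at line 1 remove [pqjv] add [xbgk] -> 12 lines: bhljh lbt xbgk bkcpr ijwon rjekr rcrj xpjno fdgl ojoca zfgo ahb
Hunk 6: at line 9 remove [ojoca] add [rcbog,cqs] -> 13 lines: bhljh lbt xbgk bkcpr ijwon rjekr rcrj xpjno fdgl rcbog cqs zfgo ahb
Hunk 7: at line 8 remove [rcbog] add [rbal,gxp,oiyr] -> 15 lines: bhljh lbt xbgk bkcpr ijwon rjekr rcrj xpjno fdgl rbal gxp oiyr cqs zfgo ahb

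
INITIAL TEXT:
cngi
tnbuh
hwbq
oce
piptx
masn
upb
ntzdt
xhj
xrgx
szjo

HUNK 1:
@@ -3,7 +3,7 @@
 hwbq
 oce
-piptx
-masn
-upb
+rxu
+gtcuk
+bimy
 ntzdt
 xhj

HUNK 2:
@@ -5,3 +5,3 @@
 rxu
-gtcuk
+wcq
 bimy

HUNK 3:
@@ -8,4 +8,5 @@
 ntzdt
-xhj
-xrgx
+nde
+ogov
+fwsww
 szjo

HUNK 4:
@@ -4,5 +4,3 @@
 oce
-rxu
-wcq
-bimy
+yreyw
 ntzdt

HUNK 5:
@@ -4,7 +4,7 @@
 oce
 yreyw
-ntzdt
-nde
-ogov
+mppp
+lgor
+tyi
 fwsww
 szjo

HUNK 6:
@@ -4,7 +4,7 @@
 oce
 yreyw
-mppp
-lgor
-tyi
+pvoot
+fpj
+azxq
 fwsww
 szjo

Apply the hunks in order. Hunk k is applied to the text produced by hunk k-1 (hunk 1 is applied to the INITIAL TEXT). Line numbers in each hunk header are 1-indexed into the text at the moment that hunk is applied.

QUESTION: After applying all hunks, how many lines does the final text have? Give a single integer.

Hunk 1: at line 3 remove [piptx,masn,upb] add [rxu,gtcuk,bimy] -> 11 lines: cngi tnbuh hwbq oce rxu gtcuk bimy ntzdt xhj xrgx szjo
Hunk 2: at line 5 remove [gtcuk] add [wcq] -> 11 lines: cngi tnbuh hwbq oce rxu wcq bimy ntzdt xhj xrgx szjo
Hunk 3: at line 8 remove [xhj,xrgx] add [nde,ogov,fwsww] -> 12 lines: cngi tnbuh hwbq oce rxu wcq bimy ntzdt nde ogov fwsww szjo
Hunk 4: at line 4 remove [rxu,wcq,bimy] add [yreyw] -> 10 lines: cngi tnbuh hwbq oce yreyw ntzdt nde ogov fwsww szjo
Hunk 5: at line 4 remove [ntzdt,nde,ogov] add [mppp,lgor,tyi] -> 10 lines: cngi tnbuh hwbq oce yreyw mppp lgor tyi fwsww szjo
Hunk 6: at line 4 remove [mppp,lgor,tyi] add [pvoot,fpj,azxq] -> 10 lines: cngi tnbuh hwbq oce yreyw pvoot fpj azxq fwsww szjo
Final line count: 10

Answer: 10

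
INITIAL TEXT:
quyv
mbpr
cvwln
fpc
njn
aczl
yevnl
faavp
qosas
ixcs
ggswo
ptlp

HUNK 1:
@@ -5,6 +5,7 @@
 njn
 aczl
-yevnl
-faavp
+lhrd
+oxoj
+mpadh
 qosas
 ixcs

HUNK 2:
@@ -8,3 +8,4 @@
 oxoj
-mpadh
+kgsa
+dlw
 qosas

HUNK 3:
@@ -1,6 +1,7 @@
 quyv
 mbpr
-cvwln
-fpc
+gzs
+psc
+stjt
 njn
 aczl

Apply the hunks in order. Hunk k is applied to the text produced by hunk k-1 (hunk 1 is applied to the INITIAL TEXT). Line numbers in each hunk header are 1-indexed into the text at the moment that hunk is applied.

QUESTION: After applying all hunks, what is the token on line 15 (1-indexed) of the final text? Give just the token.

Answer: ptlp

Derivation:
Hunk 1: at line 5 remove [yevnl,faavp] add [lhrd,oxoj,mpadh] -> 13 lines: quyv mbpr cvwln fpc njn aczl lhrd oxoj mpadh qosas ixcs ggswo ptlp
Hunk 2: at line 8 remove [mpadh] add [kgsa,dlw] -> 14 lines: quyv mbpr cvwln fpc njn aczl lhrd oxoj kgsa dlw qosas ixcs ggswo ptlp
Hunk 3: at line 1 remove [cvwln,fpc] add [gzs,psc,stjt] -> 15 lines: quyv mbpr gzs psc stjt njn aczl lhrd oxoj kgsa dlw qosas ixcs ggswo ptlp
Final line 15: ptlp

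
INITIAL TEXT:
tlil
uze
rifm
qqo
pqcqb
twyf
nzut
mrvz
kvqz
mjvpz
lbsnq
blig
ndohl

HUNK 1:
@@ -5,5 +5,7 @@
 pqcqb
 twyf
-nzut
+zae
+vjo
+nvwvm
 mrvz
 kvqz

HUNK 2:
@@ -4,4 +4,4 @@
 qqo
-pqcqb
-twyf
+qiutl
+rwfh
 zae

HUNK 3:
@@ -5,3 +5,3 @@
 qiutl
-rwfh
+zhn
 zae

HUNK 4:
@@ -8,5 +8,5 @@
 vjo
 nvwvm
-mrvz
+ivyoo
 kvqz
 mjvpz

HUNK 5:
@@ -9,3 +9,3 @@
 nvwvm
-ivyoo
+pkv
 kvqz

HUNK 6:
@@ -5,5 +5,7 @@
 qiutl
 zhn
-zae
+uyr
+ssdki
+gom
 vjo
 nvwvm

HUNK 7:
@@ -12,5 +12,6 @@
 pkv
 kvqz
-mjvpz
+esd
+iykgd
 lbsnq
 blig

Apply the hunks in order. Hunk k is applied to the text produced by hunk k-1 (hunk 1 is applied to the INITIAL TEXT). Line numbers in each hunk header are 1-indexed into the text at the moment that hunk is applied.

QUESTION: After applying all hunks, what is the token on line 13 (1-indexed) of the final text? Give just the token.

Answer: kvqz

Derivation:
Hunk 1: at line 5 remove [nzut] add [zae,vjo,nvwvm] -> 15 lines: tlil uze rifm qqo pqcqb twyf zae vjo nvwvm mrvz kvqz mjvpz lbsnq blig ndohl
Hunk 2: at line 4 remove [pqcqb,twyf] add [qiutl,rwfh] -> 15 lines: tlil uze rifm qqo qiutl rwfh zae vjo nvwvm mrvz kvqz mjvpz lbsnq blig ndohl
Hunk 3: at line 5 remove [rwfh] add [zhn] -> 15 lines: tlil uze rifm qqo qiutl zhn zae vjo nvwvm mrvz kvqz mjvpz lbsnq blig ndohl
Hunk 4: at line 8 remove [mrvz] add [ivyoo] -> 15 lines: tlil uze rifm qqo qiutl zhn zae vjo nvwvm ivyoo kvqz mjvpz lbsnq blig ndohl
Hunk 5: at line 9 remove [ivyoo] add [pkv] -> 15 lines: tlil uze rifm qqo qiutl zhn zae vjo nvwvm pkv kvqz mjvpz lbsnq blig ndohl
Hunk 6: at line 5 remove [zae] add [uyr,ssdki,gom] -> 17 lines: tlil uze rifm qqo qiutl zhn uyr ssdki gom vjo nvwvm pkv kvqz mjvpz lbsnq blig ndohl
Hunk 7: at line 12 remove [mjvpz] add [esd,iykgd] -> 18 lines: tlil uze rifm qqo qiutl zhn uyr ssdki gom vjo nvwvm pkv kvqz esd iykgd lbsnq blig ndohl
Final line 13: kvqz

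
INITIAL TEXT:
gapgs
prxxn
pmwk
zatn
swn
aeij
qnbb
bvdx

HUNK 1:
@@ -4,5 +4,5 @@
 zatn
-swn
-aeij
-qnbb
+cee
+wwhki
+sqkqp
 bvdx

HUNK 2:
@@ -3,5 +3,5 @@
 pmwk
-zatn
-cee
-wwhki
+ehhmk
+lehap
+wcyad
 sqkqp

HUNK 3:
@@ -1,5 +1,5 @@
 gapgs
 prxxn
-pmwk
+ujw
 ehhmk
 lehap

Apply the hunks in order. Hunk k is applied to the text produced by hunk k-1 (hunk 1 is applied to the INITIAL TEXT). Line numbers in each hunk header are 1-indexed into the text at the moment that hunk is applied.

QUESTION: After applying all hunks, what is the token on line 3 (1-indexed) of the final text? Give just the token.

Answer: ujw

Derivation:
Hunk 1: at line 4 remove [swn,aeij,qnbb] add [cee,wwhki,sqkqp] -> 8 lines: gapgs prxxn pmwk zatn cee wwhki sqkqp bvdx
Hunk 2: at line 3 remove [zatn,cee,wwhki] add [ehhmk,lehap,wcyad] -> 8 lines: gapgs prxxn pmwk ehhmk lehap wcyad sqkqp bvdx
Hunk 3: at line 1 remove [pmwk] add [ujw] -> 8 lines: gapgs prxxn ujw ehhmk lehap wcyad sqkqp bvdx
Final line 3: ujw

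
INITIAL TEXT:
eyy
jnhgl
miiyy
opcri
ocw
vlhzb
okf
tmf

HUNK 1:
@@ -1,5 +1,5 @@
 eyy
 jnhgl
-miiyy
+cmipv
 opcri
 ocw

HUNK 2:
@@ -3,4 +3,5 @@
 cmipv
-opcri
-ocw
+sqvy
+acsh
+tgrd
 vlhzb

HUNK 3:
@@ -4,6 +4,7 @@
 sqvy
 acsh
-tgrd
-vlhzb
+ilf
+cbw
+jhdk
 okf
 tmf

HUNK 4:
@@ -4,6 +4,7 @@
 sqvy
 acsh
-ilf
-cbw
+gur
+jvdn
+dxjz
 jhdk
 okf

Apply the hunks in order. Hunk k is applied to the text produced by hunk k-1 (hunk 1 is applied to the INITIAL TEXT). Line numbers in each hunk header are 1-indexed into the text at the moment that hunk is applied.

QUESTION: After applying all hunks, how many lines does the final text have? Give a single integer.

Answer: 11

Derivation:
Hunk 1: at line 1 remove [miiyy] add [cmipv] -> 8 lines: eyy jnhgl cmipv opcri ocw vlhzb okf tmf
Hunk 2: at line 3 remove [opcri,ocw] add [sqvy,acsh,tgrd] -> 9 lines: eyy jnhgl cmipv sqvy acsh tgrd vlhzb okf tmf
Hunk 3: at line 4 remove [tgrd,vlhzb] add [ilf,cbw,jhdk] -> 10 lines: eyy jnhgl cmipv sqvy acsh ilf cbw jhdk okf tmf
Hunk 4: at line 4 remove [ilf,cbw] add [gur,jvdn,dxjz] -> 11 lines: eyy jnhgl cmipv sqvy acsh gur jvdn dxjz jhdk okf tmf
Final line count: 11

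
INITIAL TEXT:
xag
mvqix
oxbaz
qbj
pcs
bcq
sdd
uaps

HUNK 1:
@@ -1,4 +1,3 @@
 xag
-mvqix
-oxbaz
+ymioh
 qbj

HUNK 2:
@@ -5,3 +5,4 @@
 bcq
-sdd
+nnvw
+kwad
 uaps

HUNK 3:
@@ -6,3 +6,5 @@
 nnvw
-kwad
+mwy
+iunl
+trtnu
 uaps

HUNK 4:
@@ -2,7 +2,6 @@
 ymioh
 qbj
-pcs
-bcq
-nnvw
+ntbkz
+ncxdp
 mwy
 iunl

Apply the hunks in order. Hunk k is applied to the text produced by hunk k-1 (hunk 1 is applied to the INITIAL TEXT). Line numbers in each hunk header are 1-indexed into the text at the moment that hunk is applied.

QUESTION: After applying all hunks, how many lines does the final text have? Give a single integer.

Answer: 9

Derivation:
Hunk 1: at line 1 remove [mvqix,oxbaz] add [ymioh] -> 7 lines: xag ymioh qbj pcs bcq sdd uaps
Hunk 2: at line 5 remove [sdd] add [nnvw,kwad] -> 8 lines: xag ymioh qbj pcs bcq nnvw kwad uaps
Hunk 3: at line 6 remove [kwad] add [mwy,iunl,trtnu] -> 10 lines: xag ymioh qbj pcs bcq nnvw mwy iunl trtnu uaps
Hunk 4: at line 2 remove [pcs,bcq,nnvw] add [ntbkz,ncxdp] -> 9 lines: xag ymioh qbj ntbkz ncxdp mwy iunl trtnu uaps
Final line count: 9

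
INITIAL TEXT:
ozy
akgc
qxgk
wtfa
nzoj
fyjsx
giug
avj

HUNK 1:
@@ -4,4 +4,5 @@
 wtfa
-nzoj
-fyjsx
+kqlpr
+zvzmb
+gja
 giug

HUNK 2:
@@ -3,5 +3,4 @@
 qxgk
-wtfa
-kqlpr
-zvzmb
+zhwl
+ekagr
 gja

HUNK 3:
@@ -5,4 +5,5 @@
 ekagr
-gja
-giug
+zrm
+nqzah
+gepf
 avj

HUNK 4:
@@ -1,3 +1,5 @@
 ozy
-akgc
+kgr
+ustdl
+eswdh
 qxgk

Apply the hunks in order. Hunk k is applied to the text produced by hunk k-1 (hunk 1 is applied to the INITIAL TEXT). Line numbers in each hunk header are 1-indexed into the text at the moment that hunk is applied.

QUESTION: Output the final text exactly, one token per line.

Hunk 1: at line 4 remove [nzoj,fyjsx] add [kqlpr,zvzmb,gja] -> 9 lines: ozy akgc qxgk wtfa kqlpr zvzmb gja giug avj
Hunk 2: at line 3 remove [wtfa,kqlpr,zvzmb] add [zhwl,ekagr] -> 8 lines: ozy akgc qxgk zhwl ekagr gja giug avj
Hunk 3: at line 5 remove [gja,giug] add [zrm,nqzah,gepf] -> 9 lines: ozy akgc qxgk zhwl ekagr zrm nqzah gepf avj
Hunk 4: at line 1 remove [akgc] add [kgr,ustdl,eswdh] -> 11 lines: ozy kgr ustdl eswdh qxgk zhwl ekagr zrm nqzah gepf avj

Answer: ozy
kgr
ustdl
eswdh
qxgk
zhwl
ekagr
zrm
nqzah
gepf
avj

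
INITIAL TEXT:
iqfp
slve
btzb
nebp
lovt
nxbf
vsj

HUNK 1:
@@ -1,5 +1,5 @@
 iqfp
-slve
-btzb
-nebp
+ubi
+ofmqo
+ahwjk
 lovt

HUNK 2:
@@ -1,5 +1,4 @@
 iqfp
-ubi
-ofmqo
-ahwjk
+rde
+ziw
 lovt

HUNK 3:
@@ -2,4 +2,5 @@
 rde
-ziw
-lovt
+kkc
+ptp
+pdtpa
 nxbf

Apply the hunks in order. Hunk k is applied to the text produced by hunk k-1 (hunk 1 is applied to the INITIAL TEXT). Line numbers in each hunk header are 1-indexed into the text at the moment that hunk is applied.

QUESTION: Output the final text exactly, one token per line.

Hunk 1: at line 1 remove [slve,btzb,nebp] add [ubi,ofmqo,ahwjk] -> 7 lines: iqfp ubi ofmqo ahwjk lovt nxbf vsj
Hunk 2: at line 1 remove [ubi,ofmqo,ahwjk] add [rde,ziw] -> 6 lines: iqfp rde ziw lovt nxbf vsj
Hunk 3: at line 2 remove [ziw,lovt] add [kkc,ptp,pdtpa] -> 7 lines: iqfp rde kkc ptp pdtpa nxbf vsj

Answer: iqfp
rde
kkc
ptp
pdtpa
nxbf
vsj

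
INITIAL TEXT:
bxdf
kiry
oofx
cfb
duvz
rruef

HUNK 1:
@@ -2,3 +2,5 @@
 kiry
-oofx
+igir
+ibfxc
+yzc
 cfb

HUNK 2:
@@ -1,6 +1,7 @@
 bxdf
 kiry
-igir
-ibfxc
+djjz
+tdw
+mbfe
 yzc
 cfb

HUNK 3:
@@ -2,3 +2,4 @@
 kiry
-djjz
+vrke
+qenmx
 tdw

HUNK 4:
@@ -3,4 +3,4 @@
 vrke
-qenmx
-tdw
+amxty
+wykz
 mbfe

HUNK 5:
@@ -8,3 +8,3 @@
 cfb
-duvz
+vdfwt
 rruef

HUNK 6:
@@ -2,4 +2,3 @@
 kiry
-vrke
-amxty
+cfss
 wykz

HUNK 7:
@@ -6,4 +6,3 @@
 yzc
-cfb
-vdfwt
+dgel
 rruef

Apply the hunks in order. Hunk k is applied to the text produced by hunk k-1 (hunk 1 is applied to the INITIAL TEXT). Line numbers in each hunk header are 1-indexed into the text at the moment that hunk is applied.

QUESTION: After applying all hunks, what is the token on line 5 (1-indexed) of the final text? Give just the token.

Answer: mbfe

Derivation:
Hunk 1: at line 2 remove [oofx] add [igir,ibfxc,yzc] -> 8 lines: bxdf kiry igir ibfxc yzc cfb duvz rruef
Hunk 2: at line 1 remove [igir,ibfxc] add [djjz,tdw,mbfe] -> 9 lines: bxdf kiry djjz tdw mbfe yzc cfb duvz rruef
Hunk 3: at line 2 remove [djjz] add [vrke,qenmx] -> 10 lines: bxdf kiry vrke qenmx tdw mbfe yzc cfb duvz rruef
Hunk 4: at line 3 remove [qenmx,tdw] add [amxty,wykz] -> 10 lines: bxdf kiry vrke amxty wykz mbfe yzc cfb duvz rruef
Hunk 5: at line 8 remove [duvz] add [vdfwt] -> 10 lines: bxdf kiry vrke amxty wykz mbfe yzc cfb vdfwt rruef
Hunk 6: at line 2 remove [vrke,amxty] add [cfss] -> 9 lines: bxdf kiry cfss wykz mbfe yzc cfb vdfwt rruef
Hunk 7: at line 6 remove [cfb,vdfwt] add [dgel] -> 8 lines: bxdf kiry cfss wykz mbfe yzc dgel rruef
Final line 5: mbfe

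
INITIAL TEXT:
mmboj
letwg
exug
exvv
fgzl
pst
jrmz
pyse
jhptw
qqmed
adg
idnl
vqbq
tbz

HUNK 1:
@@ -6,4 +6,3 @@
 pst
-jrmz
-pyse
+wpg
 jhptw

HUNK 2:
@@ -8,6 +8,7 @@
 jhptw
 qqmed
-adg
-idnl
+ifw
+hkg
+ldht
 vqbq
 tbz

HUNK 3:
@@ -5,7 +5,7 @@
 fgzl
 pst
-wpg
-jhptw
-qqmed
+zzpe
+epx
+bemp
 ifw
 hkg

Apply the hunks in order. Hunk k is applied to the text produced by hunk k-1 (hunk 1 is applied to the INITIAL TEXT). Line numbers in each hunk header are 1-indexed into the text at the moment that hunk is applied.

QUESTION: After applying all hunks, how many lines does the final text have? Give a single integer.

Hunk 1: at line 6 remove [jrmz,pyse] add [wpg] -> 13 lines: mmboj letwg exug exvv fgzl pst wpg jhptw qqmed adg idnl vqbq tbz
Hunk 2: at line 8 remove [adg,idnl] add [ifw,hkg,ldht] -> 14 lines: mmboj letwg exug exvv fgzl pst wpg jhptw qqmed ifw hkg ldht vqbq tbz
Hunk 3: at line 5 remove [wpg,jhptw,qqmed] add [zzpe,epx,bemp] -> 14 lines: mmboj letwg exug exvv fgzl pst zzpe epx bemp ifw hkg ldht vqbq tbz
Final line count: 14

Answer: 14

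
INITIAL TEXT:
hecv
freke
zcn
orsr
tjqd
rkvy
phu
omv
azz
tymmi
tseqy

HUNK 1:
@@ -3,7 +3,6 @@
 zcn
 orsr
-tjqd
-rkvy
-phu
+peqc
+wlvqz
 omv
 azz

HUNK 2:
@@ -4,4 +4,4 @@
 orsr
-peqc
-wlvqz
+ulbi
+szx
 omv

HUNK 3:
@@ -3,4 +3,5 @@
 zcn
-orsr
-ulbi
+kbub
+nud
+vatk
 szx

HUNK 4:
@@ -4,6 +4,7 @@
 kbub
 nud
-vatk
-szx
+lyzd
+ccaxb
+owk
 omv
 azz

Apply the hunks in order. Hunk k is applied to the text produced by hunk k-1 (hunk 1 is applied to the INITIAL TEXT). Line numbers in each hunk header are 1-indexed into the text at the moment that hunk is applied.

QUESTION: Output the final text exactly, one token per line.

Answer: hecv
freke
zcn
kbub
nud
lyzd
ccaxb
owk
omv
azz
tymmi
tseqy

Derivation:
Hunk 1: at line 3 remove [tjqd,rkvy,phu] add [peqc,wlvqz] -> 10 lines: hecv freke zcn orsr peqc wlvqz omv azz tymmi tseqy
Hunk 2: at line 4 remove [peqc,wlvqz] add [ulbi,szx] -> 10 lines: hecv freke zcn orsr ulbi szx omv azz tymmi tseqy
Hunk 3: at line 3 remove [orsr,ulbi] add [kbub,nud,vatk] -> 11 lines: hecv freke zcn kbub nud vatk szx omv azz tymmi tseqy
Hunk 4: at line 4 remove [vatk,szx] add [lyzd,ccaxb,owk] -> 12 lines: hecv freke zcn kbub nud lyzd ccaxb owk omv azz tymmi tseqy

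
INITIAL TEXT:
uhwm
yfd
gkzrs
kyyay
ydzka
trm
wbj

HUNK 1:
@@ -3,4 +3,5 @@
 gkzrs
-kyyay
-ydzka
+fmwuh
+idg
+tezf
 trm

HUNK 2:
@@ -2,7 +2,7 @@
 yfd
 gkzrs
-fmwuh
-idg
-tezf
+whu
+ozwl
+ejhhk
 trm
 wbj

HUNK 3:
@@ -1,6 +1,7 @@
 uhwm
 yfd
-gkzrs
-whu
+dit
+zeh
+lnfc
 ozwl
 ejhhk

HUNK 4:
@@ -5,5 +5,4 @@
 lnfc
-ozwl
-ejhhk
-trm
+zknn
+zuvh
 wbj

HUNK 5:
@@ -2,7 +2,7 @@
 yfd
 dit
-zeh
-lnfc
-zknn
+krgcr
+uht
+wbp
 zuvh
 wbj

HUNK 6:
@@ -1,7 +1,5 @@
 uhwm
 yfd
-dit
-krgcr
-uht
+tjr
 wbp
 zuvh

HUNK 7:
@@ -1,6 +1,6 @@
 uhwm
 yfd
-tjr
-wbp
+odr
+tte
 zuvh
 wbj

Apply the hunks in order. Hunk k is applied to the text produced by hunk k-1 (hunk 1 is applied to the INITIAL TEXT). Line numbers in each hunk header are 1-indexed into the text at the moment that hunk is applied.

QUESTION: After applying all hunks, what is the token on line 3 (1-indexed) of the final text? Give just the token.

Answer: odr

Derivation:
Hunk 1: at line 3 remove [kyyay,ydzka] add [fmwuh,idg,tezf] -> 8 lines: uhwm yfd gkzrs fmwuh idg tezf trm wbj
Hunk 2: at line 2 remove [fmwuh,idg,tezf] add [whu,ozwl,ejhhk] -> 8 lines: uhwm yfd gkzrs whu ozwl ejhhk trm wbj
Hunk 3: at line 1 remove [gkzrs,whu] add [dit,zeh,lnfc] -> 9 lines: uhwm yfd dit zeh lnfc ozwl ejhhk trm wbj
Hunk 4: at line 5 remove [ozwl,ejhhk,trm] add [zknn,zuvh] -> 8 lines: uhwm yfd dit zeh lnfc zknn zuvh wbj
Hunk 5: at line 2 remove [zeh,lnfc,zknn] add [krgcr,uht,wbp] -> 8 lines: uhwm yfd dit krgcr uht wbp zuvh wbj
Hunk 6: at line 1 remove [dit,krgcr,uht] add [tjr] -> 6 lines: uhwm yfd tjr wbp zuvh wbj
Hunk 7: at line 1 remove [tjr,wbp] add [odr,tte] -> 6 lines: uhwm yfd odr tte zuvh wbj
Final line 3: odr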